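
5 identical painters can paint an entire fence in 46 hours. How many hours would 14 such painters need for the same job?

Total work is 5·46 = 230 painter-hours.
With 14 painters: 230/14 = 115/7 hours.

115/7 hours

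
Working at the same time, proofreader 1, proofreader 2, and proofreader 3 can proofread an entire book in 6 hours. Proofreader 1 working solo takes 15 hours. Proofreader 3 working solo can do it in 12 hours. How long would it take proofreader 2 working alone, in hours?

60 hours

Combined rate is 1/6 per hour.
Known contribution: 1/15 + 1/12 = (4 + 5)/60 = 9/60 = 3/20 per hour.
So proofreader 2's rate is 1/6 − 3/20 = 1/60, meaning 60 hours alone.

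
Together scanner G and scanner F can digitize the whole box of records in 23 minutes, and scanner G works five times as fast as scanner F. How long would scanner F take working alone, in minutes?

Let scanner F's rate be r; then scanner G's rate is 5r, so together (5 + 1)r = 6r = 1/23.
Thus r = 1/138 per minute.
Scanner F alone: 138 minutes; scanner G alone: 138/5 minutes.

138 minutes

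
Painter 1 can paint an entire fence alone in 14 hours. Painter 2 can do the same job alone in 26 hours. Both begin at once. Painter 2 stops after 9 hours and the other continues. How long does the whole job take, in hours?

In the first 9 hours the combined rate is 10/91, so 90/91 of the job is done, leaving 1/91.
After Painter 2 leaves the rate is 1/14 per hour; the remaining 1/91 takes 2/13 hours.
Total = 9 + 2/13 = 119/13 hours.

119/13 hours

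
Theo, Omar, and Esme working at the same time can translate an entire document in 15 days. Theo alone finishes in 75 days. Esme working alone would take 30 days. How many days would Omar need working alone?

50 days

Combined rate is 1/15 per day.
Known contribution: 1/75 + 1/30 = (2 + 5)/150 = 7/150 per day.
So Omar's rate is 1/15 − 7/150 = 1/50, meaning 50 days alone.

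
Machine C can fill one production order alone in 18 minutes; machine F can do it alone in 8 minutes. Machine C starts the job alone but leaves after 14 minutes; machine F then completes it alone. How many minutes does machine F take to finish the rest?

In 14 minutes machine C does 14/18 = 7/9 of the job, leaving 2/9.
Machine F works at 1/8 per minute, so finishing takes 2/9 ÷ 1/8 = 16/9 minutes.

16/9 minutes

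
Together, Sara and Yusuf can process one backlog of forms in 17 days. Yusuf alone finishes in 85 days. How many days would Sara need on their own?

85/4 days

Combined rate is 1/17 per day.
Known contribution: 1/85 per day.
So Sara's rate is 1/17 − 1/85 = 4/85, meaning 85/4 days alone.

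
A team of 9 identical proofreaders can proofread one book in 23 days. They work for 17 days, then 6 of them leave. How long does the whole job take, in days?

35 days

One proofreader does 1/207 of the job per day.
After 17 days with 9 proofreaders, 17/23 is done (6/23 left).
With 3 proofreaders the rate is 3/207 = 1/69, so the rest takes 6/23 ÷ 1/69 = 18 days.
Total = 17 + 18 = 35 days.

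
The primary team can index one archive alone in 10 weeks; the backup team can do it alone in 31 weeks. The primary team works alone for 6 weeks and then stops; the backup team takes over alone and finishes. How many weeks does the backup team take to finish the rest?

62/5 weeks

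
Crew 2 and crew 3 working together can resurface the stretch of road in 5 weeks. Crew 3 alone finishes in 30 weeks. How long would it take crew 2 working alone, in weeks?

6 weeks

Combined rate is 1/5 per week.
Known contribution: 1/30 per week.
So crew 2's rate is 1/5 − 1/30 = 1/6, meaning 6 weeks alone.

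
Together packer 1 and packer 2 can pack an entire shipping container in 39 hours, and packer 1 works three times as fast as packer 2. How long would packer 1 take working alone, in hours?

Let packer 2's rate be r; then packer 1's rate is 3r, so together (3 + 1)r = 4r = 1/39.
Thus r = 1/156 per hour.
Packer 2 alone: 156 hours; packer 1 alone: 52 hours.

52 hours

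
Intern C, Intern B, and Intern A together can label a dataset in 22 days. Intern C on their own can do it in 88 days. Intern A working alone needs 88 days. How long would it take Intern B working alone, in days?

44 days

Combined rate is 1/22 per day.
Known contribution: 1/88 + 1/88 = (1 + 1)/88 = 2/88 = 1/44 per day.
So Intern B's rate is 1/22 − 1/44 = 1/44, meaning 44 days alone.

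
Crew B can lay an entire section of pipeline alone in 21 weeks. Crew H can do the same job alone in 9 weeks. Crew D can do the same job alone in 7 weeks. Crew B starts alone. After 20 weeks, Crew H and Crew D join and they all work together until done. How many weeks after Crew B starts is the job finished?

383/19 weeks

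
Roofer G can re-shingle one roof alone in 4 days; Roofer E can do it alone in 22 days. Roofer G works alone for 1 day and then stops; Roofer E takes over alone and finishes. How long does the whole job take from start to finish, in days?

35/2 days

In 1 day Roofer G does 1/4 of the job, leaving 3/4.
Roofer E works at 1/22 per day, so finishing takes 3/4 ÷ 1/22 = 33/2 days.
Total time = 1 + 33/2 = 35/2 days.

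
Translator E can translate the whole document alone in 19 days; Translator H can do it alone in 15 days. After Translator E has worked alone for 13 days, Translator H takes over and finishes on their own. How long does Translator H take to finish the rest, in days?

In 13 days Translator E does 13/19 of the job, leaving 6/19.
Translator H works at 1/15 per day, so finishing takes 6/19 ÷ 1/15 = 90/19 days.

90/19 days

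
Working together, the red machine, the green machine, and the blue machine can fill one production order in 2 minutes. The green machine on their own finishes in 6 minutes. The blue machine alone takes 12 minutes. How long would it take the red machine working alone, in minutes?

Combined rate is 1/2 per minute.
Known contribution: 1/6 + 1/12 = (2 + 1)/12 = 3/12 = 1/4 per minute.
So the red machine's rate is 1/2 − 1/4 = 1/4, meaning 4 minutes alone.

4 minutes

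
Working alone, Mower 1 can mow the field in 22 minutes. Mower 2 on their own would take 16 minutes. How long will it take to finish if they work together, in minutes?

With two workers the combined time is the product over the sum: 22·16/(22+16) = 352/38 = 176/19 minutes.

176/19 minutes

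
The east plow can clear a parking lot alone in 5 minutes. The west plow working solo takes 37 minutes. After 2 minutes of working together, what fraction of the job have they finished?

84/185

Combined rate: 1/5 + 1/37 = (37 + 5)/185 = 42/185 per minute.
In 2 minutes they complete 2·42/185 = 84/185 of the job.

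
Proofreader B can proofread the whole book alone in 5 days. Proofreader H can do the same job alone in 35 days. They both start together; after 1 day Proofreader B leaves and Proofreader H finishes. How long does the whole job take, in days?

In the first 1 day the combined rate is 8/35, so 8/35 of the job is done, leaving 27/35.
After Proofreader B leaves the rate is 1/35 per day; the remaining 27/35 takes 27 days.
Total = 1 + 27 = 28 days.

28 days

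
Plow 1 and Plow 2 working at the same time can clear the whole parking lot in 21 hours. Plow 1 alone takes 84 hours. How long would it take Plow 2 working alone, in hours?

Combined rate is 1/21 per hour.
Known contribution: 1/84 per hour.
So Plow 2's rate is 1/21 − 1/84 = 1/28, meaning 28 hours alone.

28 hours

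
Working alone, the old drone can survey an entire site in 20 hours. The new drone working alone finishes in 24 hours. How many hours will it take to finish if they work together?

Combined rate: 1/20 + 1/24 = (6 + 5)/120 = 11/120 per hour.
Time = 1 ÷ (11/120) = 120/11 hours.

120/11 hours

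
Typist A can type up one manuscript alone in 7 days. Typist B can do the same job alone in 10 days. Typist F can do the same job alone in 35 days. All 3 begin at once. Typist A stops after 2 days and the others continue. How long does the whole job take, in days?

In the first 2 days the combined rate is 19/70, so 19/35 of the job is done, leaving 16/35.
After Typist A leaves the rate is 9/70 per day; the remaining 16/35 takes 32/9 days.
Total = 2 + 32/9 = 50/9 days.

50/9 days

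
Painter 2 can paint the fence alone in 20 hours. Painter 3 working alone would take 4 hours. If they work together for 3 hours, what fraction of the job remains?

1/10

Combined rate: 1/20 + 1/4 = (1 + 5)/20 = 6/20 = 3/10 per hour.
In 3 hours they complete 3·3/10 = 9/10 of the job.
So 1/10 remains.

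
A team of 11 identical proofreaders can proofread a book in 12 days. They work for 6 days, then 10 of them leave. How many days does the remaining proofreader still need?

66 days

One proofreader does 1/132 of the job per day.
After 6 days with 11 proofreaders, 1/2 is done (1/2 left).
With 1 proofreader the rate is 1/132, so the rest takes 1/2 ÷ 1/132 = 66 days.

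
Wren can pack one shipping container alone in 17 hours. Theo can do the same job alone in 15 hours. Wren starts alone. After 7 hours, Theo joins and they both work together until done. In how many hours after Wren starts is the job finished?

In the first 7 hours Wren alone does 7/17 of the job, leaving 10/17.
Once everyone is working, combined rate: 1/17 + 1/15 = (15 + 17)/255 = 32/255 per hour.
Remaining 10/17 at 32/255 per hour takes 75/16 hours.
Total from the start = 7 + 75/16 = 187/16 hours.

187/16 hours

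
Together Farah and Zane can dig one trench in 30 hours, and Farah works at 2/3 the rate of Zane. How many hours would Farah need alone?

Let Zane's rate be r; then Farah's rate is (2/3)r, so together (2/3 + 1)r = (5/3)r = 1/30.
Thus r = 1/50 per hour.
Zane alone: 50 hours; Farah alone: 75 hours.

75 hours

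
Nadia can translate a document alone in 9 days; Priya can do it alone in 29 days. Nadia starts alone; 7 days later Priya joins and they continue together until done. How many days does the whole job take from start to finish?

162/19 days

In 7 days Nadia does 7/9 of the job, leaving 2/9.
Nadia and Priya together work at 38/261 per day, so finishing takes 2/9 ÷ 38/261 = 29/19 days.
Total time = 7 + 29/19 = 162/19 days.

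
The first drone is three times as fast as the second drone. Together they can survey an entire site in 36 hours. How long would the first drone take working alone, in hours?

48 hours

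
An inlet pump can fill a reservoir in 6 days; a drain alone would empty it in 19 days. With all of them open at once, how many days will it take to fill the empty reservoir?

114/13 days

Net rate = 1/6 − 1/19 = (19 − 6)/114 = 13/114 per day.
Filling time = 1 ÷ (13/114) = 114/13 days.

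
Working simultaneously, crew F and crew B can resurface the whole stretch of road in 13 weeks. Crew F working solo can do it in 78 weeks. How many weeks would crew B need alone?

Combined rate is 1/13 per week.
Known contribution: 1/78 per week.
So crew B's rate is 1/13 − 1/78 = 5/78, meaning 78/5 weeks alone.

78/5 weeks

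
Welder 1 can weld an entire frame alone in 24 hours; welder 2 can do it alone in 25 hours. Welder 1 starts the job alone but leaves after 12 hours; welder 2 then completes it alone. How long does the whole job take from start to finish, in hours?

49/2 hours

In 12 hours welder 1 does 12/24 = 1/2 of the job, leaving 1/2.
Welder 2 works at 1/25 per hour, so finishing takes 1/2 ÷ 1/25 = 25/2 hours.
Total time = 12 + 25/2 = 49/2 hours.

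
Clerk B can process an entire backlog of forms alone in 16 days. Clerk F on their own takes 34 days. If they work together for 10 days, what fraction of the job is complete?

Combined rate: 1/16 + 1/34 = (17 + 8)/272 = 25/272 per day.
In 10 days they complete 10·25/272 = 125/136 of the job.

125/136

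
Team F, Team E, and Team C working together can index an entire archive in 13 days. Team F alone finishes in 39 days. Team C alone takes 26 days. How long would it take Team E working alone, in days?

78 days

Combined rate is 1/13 per day.
Known contribution: 1/39 + 1/26 = (2 + 3)/78 = 5/78 per day.
So Team E's rate is 1/13 − 5/78 = 1/78, meaning 78 days alone.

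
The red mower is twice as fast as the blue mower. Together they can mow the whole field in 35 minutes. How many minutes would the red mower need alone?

105/2 minutes

Let the blue mower's rate be r; then the red mower's rate is 2r, so together (2 + 1)r = 3r = 1/35.
Thus r = 1/105 per minute.
The blue mower alone: 105 minutes; the red mower alone: 105/2 minutes.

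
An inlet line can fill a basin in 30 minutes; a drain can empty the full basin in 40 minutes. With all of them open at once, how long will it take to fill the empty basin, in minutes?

Net rate = 1/30 − 1/40 = (4 − 3)/120 = 1/120 per minute.
Filling time = 1 ÷ (1/120) = 120 minutes.

120 minutes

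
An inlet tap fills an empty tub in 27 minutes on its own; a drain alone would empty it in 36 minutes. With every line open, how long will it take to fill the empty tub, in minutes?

Net rate = 1/27 − 1/36 = (4 − 3)/108 = 1/108 per minute.
Filling time = 1 ÷ (1/108) = 108 minutes.

108 minutes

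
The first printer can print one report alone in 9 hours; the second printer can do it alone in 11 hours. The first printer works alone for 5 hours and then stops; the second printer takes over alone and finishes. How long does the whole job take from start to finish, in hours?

89/9 hours

In 5 hours the first printer does 5/9 of the job, leaving 4/9.
The second printer works at 1/11 per hour, so finishing takes 4/9 ÷ 1/11 = 44/9 hours.
Total time = 5 + 44/9 = 89/9 hours.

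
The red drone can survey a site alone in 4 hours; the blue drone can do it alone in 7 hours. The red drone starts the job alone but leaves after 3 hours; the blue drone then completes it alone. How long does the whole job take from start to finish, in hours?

19/4 hours

In 3 hours the red drone does 3/4 of the job, leaving 1/4.
The blue drone works at 1/7 per hour, so finishing takes 1/4 ÷ 1/7 = 7/4 hours.
Total time = 3 + 7/4 = 19/4 hours.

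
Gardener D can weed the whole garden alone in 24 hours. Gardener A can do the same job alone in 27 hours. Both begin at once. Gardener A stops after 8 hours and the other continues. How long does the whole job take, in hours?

In the first 8 hours the combined rate is 17/216, so 17/27 of the job is done, leaving 10/27.
After gardener A leaves the rate is 1/24 per hour; the remaining 10/27 takes 80/9 hours.
Total = 8 + 80/9 = 152/9 hours.

152/9 hours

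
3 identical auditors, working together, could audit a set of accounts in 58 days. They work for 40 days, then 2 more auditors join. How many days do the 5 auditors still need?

54/5 days

One auditor does 1/174 of the job per day.
After 40 days with 3 auditors, 20/29 is done (9/29 left).
With 5 auditors the rate is 5/174, so the rest takes 9/29 ÷ 5/174 = 54/5 days.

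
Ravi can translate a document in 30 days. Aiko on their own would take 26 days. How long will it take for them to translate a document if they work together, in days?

With two workers the combined time is the product over the sum: 30·26/(30+26) = 780/56 = 195/14 days.

195/14 days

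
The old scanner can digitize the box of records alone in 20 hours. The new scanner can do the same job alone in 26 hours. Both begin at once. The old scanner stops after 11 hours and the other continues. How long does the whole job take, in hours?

117/10 hours

In the first 11 hours the combined rate is 23/260, so 253/260 of the job is done, leaving 7/260.
After the old scanner leaves the rate is 1/26 per hour; the remaining 7/260 takes 7/10 hours.
Total = 11 + 7/10 = 117/10 hours.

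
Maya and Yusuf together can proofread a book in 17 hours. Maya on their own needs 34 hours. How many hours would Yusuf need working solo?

Combined rate is 1/17 per hour.
Known contribution: 1/34 per hour.
So Yusuf's rate is 1/17 − 1/34 = 1/34, meaning 34 hours alone.

34 hours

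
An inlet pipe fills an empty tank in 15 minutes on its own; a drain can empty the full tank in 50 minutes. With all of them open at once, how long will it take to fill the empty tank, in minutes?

150/7 minutes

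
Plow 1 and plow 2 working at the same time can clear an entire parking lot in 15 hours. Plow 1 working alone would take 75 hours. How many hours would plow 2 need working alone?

75/4 hours

Combined rate is 1/15 per hour.
Known contribution: 1/75 per hour.
So plow 2's rate is 1/15 − 1/75 = 4/75, meaning 75/4 hours alone.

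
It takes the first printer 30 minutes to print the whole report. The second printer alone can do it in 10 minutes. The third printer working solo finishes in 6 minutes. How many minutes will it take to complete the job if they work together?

10/3 minutes

Combined rate: 1/30 + 1/10 + 1/6 = (1 + 3 + 5)/30 = 9/30 = 3/10 per minute.
Time = 1 ÷ (3/10) = 10/3 minutes.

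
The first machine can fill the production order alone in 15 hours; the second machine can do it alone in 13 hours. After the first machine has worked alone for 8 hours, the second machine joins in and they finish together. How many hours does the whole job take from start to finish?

45/4 hours

In 8 hours the first machine does 8/15 of the job, leaving 7/15.
The first machine and the second machine together work at 28/195 per hour, so finishing takes 7/15 ÷ 28/195 = 13/4 hours.
Total time = 8 + 13/4 = 45/4 hours.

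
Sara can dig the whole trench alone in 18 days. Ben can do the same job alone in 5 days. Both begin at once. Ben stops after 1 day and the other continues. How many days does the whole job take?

In the first 1 day the combined rate is 23/90, so 23/90 of the job is done, leaving 67/90.
After Ben leaves the rate is 1/18 per day; the remaining 67/90 takes 67/5 days.
Total = 1 + 67/5 = 72/5 days.

72/5 days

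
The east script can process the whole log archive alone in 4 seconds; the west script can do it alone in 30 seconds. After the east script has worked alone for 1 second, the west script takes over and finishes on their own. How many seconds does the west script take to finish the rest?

In 1 second the east script does 1/4 of the job, leaving 3/4.
The west script works at 1/30 per second, so finishing takes 3/4 ÷ 1/30 = 45/2 seconds.

45/2 seconds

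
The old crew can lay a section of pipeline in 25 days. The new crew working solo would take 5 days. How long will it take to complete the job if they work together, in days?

25/6 days

With two workers the combined time is the product over the sum: 25·5/(25+5) = 125/30 = 25/6 days.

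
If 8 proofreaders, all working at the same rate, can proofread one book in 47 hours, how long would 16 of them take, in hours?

Total work is 8·47 = 376 proofreader-hours.
With 16 proofreaders: 376/16 = 47/2 hours.

47/2 hours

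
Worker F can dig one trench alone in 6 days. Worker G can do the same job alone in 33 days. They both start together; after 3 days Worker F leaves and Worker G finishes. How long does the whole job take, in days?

In the first 3 days the combined rate is 13/66, so 13/22 of the job is done, leaving 9/22.
After Worker F leaves the rate is 1/33 per day; the remaining 9/22 takes 27/2 days.
Total = 3 + 27/2 = 33/2 days.

33/2 days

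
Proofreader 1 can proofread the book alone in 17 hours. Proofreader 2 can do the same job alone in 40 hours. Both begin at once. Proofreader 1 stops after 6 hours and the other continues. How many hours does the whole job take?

In the first 6 hours the combined rate is 57/680, so 171/340 of the job is done, leaving 169/340.
After proofreader 1 leaves the rate is 1/40 per hour; the remaining 169/340 takes 338/17 hours.
Total = 6 + 338/17 = 440/17 hours.

440/17 hours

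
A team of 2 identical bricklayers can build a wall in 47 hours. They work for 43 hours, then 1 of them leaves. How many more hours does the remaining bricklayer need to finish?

8 hours

One bricklayer does 1/94 of the job per hour.
After 43 hours with 2 bricklayers, 43/47 is done (4/47 left).
With 1 bricklayer the rate is 1/94, so the rest takes 4/47 ÷ 1/94 = 8 hours.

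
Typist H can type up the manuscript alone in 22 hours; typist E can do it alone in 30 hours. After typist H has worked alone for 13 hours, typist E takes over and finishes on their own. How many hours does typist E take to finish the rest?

In 13 hours typist H does 13/22 of the job, leaving 9/22.
Typist E works at 1/30 per hour, so finishing takes 9/22 ÷ 1/30 = 135/11 hours.

135/11 hours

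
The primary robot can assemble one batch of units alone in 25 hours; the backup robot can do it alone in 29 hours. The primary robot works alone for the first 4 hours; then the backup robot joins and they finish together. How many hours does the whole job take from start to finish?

275/18 hours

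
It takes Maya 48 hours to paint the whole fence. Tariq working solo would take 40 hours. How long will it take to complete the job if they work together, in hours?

240/11 hours

With two workers the combined time is the product over the sum: 48·40/(48+40) = 1920/88 = 240/11 hours.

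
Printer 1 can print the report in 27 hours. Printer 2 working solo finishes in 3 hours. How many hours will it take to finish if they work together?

27/10 hours

With two workers the combined time is the product over the sum: 27·3/(27+3) = 81/30 = 27/10 hours.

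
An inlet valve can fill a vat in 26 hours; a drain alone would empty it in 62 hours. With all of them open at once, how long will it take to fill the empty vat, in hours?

Net rate = 1/26 − 1/62 = (31 − 13)/806 = 18/806 = 9/403 per hour.
Filling time = 1 ÷ (9/403) = 403/9 hours.

403/9 hours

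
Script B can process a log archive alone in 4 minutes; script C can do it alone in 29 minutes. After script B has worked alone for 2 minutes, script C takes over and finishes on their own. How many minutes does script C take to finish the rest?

In 2 minutes script B does 2/4 = 1/2 of the job, leaving 1/2.
Script C works at 1/29 per minute, so finishing takes 1/2 ÷ 1/29 = 29/2 minutes.

29/2 minutes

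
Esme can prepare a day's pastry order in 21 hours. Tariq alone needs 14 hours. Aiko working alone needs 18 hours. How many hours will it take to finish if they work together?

63/11 hours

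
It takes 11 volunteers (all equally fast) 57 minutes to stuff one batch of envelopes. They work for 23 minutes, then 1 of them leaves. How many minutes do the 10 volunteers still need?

One volunteer does 1/627 of the job per minute.
After 23 minutes with 11 volunteers, 23/57 is done (34/57 left).
With 10 volunteers the rate is 10/627, so the rest takes 34/57 ÷ 10/627 = 187/5 minutes.

187/5 minutes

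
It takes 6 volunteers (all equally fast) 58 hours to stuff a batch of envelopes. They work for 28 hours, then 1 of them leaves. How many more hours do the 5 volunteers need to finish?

One volunteer does 1/348 of the job per hour.
After 28 hours with 6 volunteers, 14/29 is done (15/29 left).
With 5 volunteers the rate is 5/348, so the rest takes 15/29 ÷ 5/348 = 36 hours.

36 hours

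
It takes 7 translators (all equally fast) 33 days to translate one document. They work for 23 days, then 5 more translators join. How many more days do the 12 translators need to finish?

35/6 days

One translator does 1/231 of the job per day.
After 23 days with 7 translators, 23/33 is done (10/33 left).
With 12 translators the rate is 12/231 = 4/77, so the rest takes 10/33 ÷ 4/77 = 35/6 days.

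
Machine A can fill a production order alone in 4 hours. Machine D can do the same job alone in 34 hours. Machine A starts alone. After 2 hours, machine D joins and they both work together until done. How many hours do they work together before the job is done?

34/19 hours

In the first 2 hours machine A alone does 2/4 = 1/2 of the job, leaving 1/2.
Once everyone is working, combined rate: 1/4 + 1/34 = (17 + 2)/68 = 19/68 per hour.
Remaining 1/2 at 19/68 per hour takes 34/19 hours.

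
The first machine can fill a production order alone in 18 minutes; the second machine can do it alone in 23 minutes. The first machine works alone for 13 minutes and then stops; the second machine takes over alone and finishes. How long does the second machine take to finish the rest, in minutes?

In 13 minutes the first machine does 13/18 of the job, leaving 5/18.
The second machine works at 1/23 per minute, so finishing takes 5/18 ÷ 1/23 = 115/18 minutes.

115/18 minutes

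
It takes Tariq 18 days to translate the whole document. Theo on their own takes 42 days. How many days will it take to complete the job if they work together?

63/5 days

Combined rate: 1/18 + 1/42 = (7 + 3)/126 = 10/126 = 5/63 per day.
Time = 1 ÷ (5/63) = 63/5 days.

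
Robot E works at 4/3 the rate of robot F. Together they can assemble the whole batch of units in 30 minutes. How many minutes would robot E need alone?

105/2 minutes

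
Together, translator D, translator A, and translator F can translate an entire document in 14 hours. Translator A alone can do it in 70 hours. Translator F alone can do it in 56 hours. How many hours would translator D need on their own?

Combined rate is 1/14 per hour.
Known contribution: 1/70 + 1/56 = (4 + 5)/280 = 9/280 per hour.
So translator D's rate is 1/14 − 9/280 = 11/280, meaning 280/11 hours alone.

280/11 hours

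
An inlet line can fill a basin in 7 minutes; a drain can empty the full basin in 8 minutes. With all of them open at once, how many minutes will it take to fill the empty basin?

56 minutes

Net rate = 1/7 − 1/8 = (8 − 7)/56 = 1/56 per minute.
Filling time = 1 ÷ (1/56) = 56 minutes.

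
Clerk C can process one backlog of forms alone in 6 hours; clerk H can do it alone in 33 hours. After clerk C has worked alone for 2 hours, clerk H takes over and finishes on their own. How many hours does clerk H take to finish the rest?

In 2 hours clerk C does 2/6 = 1/3 of the job, leaving 2/3.
Clerk H works at 1/33 per hour, so finishing takes 2/3 ÷ 1/33 = 22 hours.

22 hours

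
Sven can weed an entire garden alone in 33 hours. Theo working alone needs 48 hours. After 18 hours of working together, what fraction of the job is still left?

7/88

Combined rate: 1/33 + 1/48 = (16 + 11)/528 = 27/528 = 9/176 per hour.
In 18 hours they complete 18·9/176 = 81/88 of the job.
So 7/88 remains.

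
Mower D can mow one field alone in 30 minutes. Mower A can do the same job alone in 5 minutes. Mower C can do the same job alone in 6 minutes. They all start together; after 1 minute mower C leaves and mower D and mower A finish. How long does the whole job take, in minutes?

In the first 1 minute the combined rate is 2/5, so 2/5 of the job is done, leaving 3/5.
After mower C leaves the rate is 7/30 per minute; the remaining 3/5 takes 18/7 minutes.
Total = 1 + 18/7 = 25/7 minutes.

25/7 minutes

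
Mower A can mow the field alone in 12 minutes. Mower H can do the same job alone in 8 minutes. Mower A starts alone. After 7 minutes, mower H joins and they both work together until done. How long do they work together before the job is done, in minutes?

2 minutes

In the first 7 minutes mower A alone does 7/12 of the job, leaving 5/12.
Once everyone is working, combined rate: 1/12 + 1/8 = (2 + 3)/24 = 5/24 per minute.
Remaining 5/12 at 5/24 per minute takes 2 minutes.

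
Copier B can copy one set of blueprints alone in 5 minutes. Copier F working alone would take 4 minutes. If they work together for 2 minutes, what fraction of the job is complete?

Combined rate: 1/5 + 1/4 = (4 + 5)/20 = 9/20 per minute.
In 2 minutes they complete 2·9/20 = 9/10 of the job.

9/10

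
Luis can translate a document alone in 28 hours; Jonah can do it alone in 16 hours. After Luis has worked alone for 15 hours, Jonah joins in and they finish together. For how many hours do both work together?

52/11 hours

In 15 hours Luis does 15/28 of the job, leaving 13/28.
Luis and Jonah together work at 11/112 per hour, so finishing takes 13/28 ÷ 11/112 = 52/11 hours.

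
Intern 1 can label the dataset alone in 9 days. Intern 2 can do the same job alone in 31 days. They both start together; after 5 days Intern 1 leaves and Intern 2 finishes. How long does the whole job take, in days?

124/9 days

In the first 5 days the combined rate is 40/279, so 200/279 of the job is done, leaving 79/279.
After Intern 1 leaves the rate is 1/31 per day; the remaining 79/279 takes 79/9 days.
Total = 5 + 79/9 = 124/9 days.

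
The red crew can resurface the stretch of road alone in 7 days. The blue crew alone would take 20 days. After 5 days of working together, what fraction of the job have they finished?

Combined rate: 1/7 + 1/20 = (20 + 7)/140 = 27/140 per day.
In 5 days they complete 5·27/140 = 27/28 of the job.

27/28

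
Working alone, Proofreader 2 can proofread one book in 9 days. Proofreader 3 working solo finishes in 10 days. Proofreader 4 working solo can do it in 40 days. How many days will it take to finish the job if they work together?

72/17 days

Combined rate: 1/9 + 1/10 + 1/40 = (40 + 36 + 9)/360 = 85/360 = 17/72 per day.
Time = 1 ÷ (17/72) = 72/17 days.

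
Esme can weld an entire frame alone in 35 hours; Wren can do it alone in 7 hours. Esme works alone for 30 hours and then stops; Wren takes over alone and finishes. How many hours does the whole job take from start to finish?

31 hours

In 30 hours Esme does 30/35 = 6/7 of the job, leaving 1/7.
Wren works at 1/7 per hour, so finishing takes 1/7 ÷ 1/7 = 1 hour.
Total time = 30 + 1 = 31 hours.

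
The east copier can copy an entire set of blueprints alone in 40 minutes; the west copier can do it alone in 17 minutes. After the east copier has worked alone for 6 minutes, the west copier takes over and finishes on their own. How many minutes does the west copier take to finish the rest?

In 6 minutes the east copier does 6/40 = 3/20 of the job, leaving 17/20.
The west copier works at 1/17 per minute, so finishing takes 17/20 ÷ 1/17 = 289/20 minutes.

289/20 minutes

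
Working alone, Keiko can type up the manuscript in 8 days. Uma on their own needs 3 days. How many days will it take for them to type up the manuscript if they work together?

Combined rate: 1/8 + 1/3 = (3 + 8)/24 = 11/24 per day.
Time = 1 ÷ (11/24) = 24/11 days.

24/11 days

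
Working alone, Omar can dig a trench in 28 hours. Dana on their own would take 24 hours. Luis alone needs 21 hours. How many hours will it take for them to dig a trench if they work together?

8 hours

Combined rate: 1/28 + 1/24 + 1/21 = (6 + 7 + 8)/168 = 21/168 = 1/8 per hour.
Time = 1 ÷ (1/8) = 8 hours.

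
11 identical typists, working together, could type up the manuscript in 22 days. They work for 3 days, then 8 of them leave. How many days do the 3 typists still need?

One typist does 1/242 of the job per day.
After 3 days with 11 typists, 3/22 is done (19/22 left).
With 3 typists the rate is 3/242, so the rest takes 19/22 ÷ 3/242 = 209/3 days.

209/3 days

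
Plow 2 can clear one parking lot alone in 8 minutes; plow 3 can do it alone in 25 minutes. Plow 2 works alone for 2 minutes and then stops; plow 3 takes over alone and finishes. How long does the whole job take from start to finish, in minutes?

In 2 minutes plow 2 does 2/8 = 1/4 of the job, leaving 3/4.
Plow 3 works at 1/25 per minute, so finishing takes 3/4 ÷ 1/25 = 75/4 minutes.
Total time = 2 + 75/4 = 83/4 minutes.

83/4 minutes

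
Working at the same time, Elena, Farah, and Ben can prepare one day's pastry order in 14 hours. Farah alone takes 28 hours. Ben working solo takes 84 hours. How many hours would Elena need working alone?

Combined rate is 1/14 per hour.
Known contribution: 1/28 + 1/84 = (3 + 1)/84 = 4/84 = 1/21 per hour.
So Elena's rate is 1/14 − 1/21 = 1/42, meaning 42 hours alone.

42 hours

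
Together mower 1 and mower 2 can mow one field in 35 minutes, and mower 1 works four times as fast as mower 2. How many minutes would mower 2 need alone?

Let mower 2's rate be r; then mower 1's rate is 4r, so together (4 + 1)r = 5r = 1/35.
Thus r = 1/175 per minute.
Mower 2 alone: 175 minutes; mower 1 alone: 175/4 minutes.

175 minutes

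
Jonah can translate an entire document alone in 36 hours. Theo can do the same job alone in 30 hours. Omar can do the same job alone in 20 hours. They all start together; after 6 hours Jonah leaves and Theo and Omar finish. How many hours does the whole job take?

10 hours

In the first 6 hours the combined rate is 1/9, so 2/3 of the job is done, leaving 1/3.
After Jonah leaves the rate is 1/12 per hour; the remaining 1/3 takes 4 hours.
Total = 6 + 4 = 10 hours.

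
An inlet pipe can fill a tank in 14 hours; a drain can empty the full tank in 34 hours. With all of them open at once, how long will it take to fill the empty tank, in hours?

Net rate = 1/14 − 1/34 = (17 − 7)/238 = 10/238 = 5/119 per hour.
Filling time = 1 ÷ (5/119) = 119/5 hours.

119/5 hours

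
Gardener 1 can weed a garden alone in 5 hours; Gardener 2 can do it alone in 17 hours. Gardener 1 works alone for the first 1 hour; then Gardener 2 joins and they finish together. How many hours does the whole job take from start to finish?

45/11 hours

In 1 hour Gardener 1 does 1/5 of the job, leaving 4/5.
Gardener 1 and Gardener 2 together work at 22/85 per hour, so finishing takes 4/5 ÷ 22/85 = 34/11 hours.
Total time = 1 + 34/11 = 45/11 hours.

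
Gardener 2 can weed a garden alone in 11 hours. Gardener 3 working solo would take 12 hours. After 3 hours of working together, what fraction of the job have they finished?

Combined rate: 1/11 + 1/12 = (12 + 11)/132 = 23/132 per hour.
In 3 hours they complete 3·23/132 = 23/44 of the job.

23/44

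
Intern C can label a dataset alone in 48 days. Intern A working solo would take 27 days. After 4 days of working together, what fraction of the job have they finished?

Combined rate: 1/48 + 1/27 = (9 + 16)/432 = 25/432 per day.
In 4 days they complete 4·25/432 = 25/108 of the job.

25/108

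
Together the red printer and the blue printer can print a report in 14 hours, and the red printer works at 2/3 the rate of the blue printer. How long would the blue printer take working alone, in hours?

70/3 hours

Let the blue printer's rate be r; then the red printer's rate is (2/3)r, so together (2/3 + 1)r = (5/3)r = 1/14.
Thus r = 3/70 per hour.
The blue printer alone: 70/3 hours; the red printer alone: 35 hours.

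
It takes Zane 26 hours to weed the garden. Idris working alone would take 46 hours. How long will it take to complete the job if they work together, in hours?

299/18 hours

Combined rate: 1/26 + 1/46 = (23 + 13)/598 = 36/598 = 18/299 per hour.
Time = 1 ÷ (18/299) = 299/18 hours.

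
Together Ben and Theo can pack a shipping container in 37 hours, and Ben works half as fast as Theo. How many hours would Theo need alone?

111/2 hours

Let Theo's rate be r; then Ben's rate is (1/2)r, so together (1/2 + 1)r = (3/2)r = 1/37.
Thus r = 2/111 per hour.
Theo alone: 111/2 hours; Ben alone: 111 hours.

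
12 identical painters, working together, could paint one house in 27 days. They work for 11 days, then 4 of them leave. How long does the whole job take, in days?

35 days

One painter does 1/324 of the job per day.
After 11 days with 12 painters, 11/27 is done (16/27 left).
With 8 painters the rate is 8/324 = 2/81, so the rest takes 16/27 ÷ 2/81 = 24 days.
Total = 11 + 24 = 35 days.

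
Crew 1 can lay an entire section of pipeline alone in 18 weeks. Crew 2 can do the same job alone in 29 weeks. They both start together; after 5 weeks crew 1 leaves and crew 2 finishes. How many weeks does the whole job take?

377/18 weeks

In the first 5 weeks the combined rate is 47/522, so 235/522 of the job is done, leaving 287/522.
After crew 1 leaves the rate is 1/29 per week; the remaining 287/522 takes 287/18 weeks.
Total = 5 + 287/18 = 377/18 weeks.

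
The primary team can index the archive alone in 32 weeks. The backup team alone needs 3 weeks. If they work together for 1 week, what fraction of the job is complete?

35/96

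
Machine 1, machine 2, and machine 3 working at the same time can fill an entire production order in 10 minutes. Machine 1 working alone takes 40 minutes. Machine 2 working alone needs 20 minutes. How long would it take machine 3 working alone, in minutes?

40 minutes

Combined rate is 1/10 per minute.
Known contribution: 1/40 + 1/20 = (1 + 2)/40 = 3/40 per minute.
So machine 3's rate is 1/10 − 3/40 = 1/40, meaning 40 minutes alone.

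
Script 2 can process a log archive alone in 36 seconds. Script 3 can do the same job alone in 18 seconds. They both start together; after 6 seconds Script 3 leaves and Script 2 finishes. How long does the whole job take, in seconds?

24 seconds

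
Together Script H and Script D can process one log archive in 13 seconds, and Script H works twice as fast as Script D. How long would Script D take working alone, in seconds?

39 seconds

Let Script D's rate be r; then Script H's rate is 2r, so together (2 + 1)r = 3r = 1/13.
Thus r = 1/39 per second.
Script D alone: 39 seconds; Script H alone: 39/2 seconds.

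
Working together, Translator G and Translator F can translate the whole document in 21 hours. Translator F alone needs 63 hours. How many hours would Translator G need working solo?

63/2 hours

Combined rate is 1/21 per hour.
Known contribution: 1/63 per hour.
So Translator G's rate is 1/21 − 1/63 = 2/63, meaning 63/2 hours alone.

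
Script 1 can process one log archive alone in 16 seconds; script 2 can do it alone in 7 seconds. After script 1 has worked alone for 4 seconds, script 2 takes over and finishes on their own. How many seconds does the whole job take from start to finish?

In 4 seconds script 1 does 4/16 = 1/4 of the job, leaving 3/4.
Script 2 works at 1/7 per second, so finishing takes 3/4 ÷ 1/7 = 21/4 seconds.
Total time = 4 + 21/4 = 37/4 seconds.

37/4 seconds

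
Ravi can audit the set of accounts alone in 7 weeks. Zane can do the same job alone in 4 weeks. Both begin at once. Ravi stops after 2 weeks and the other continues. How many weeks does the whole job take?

20/7 weeks

In the first 2 weeks the combined rate is 11/28, so 11/14 of the job is done, leaving 3/14.
After Ravi leaves the rate is 1/4 per week; the remaining 3/14 takes 6/7 weeks.
Total = 2 + 6/7 = 20/7 weeks.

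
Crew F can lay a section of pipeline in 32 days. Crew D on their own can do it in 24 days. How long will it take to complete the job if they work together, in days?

96/7 days

Combined rate: 1/32 + 1/24 = (3 + 4)/96 = 7/96 per day.
Time = 1 ÷ (7/96) = 96/7 days.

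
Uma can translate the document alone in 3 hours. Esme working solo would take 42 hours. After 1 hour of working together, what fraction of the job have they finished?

5/14

Combined rate: 1/3 + 1/42 = (14 + 1)/42 = 15/42 = 5/14 per hour.
In 1 hour they complete 1·5/14 = 5/14 of the job.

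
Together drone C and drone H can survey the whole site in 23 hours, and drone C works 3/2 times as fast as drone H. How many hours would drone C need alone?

115/3 hours

Let drone H's rate be r; then drone C's rate is (3/2)r, so together (3/2 + 1)r = (5/2)r = 1/23.
Thus r = 2/115 per hour.
Drone H alone: 115/2 hours; drone C alone: 115/3 hours.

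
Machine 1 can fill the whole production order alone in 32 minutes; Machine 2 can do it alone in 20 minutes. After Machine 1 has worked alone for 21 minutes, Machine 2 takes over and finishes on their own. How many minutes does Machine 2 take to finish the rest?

55/8 minutes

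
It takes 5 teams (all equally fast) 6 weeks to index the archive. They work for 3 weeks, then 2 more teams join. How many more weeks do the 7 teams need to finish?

15/7 weeks

One team does 1/30 of the job per week.
After 3 weeks with 5 teams, 1/2 is done (1/2 left).
With 7 teams the rate is 7/30, so the rest takes 1/2 ÷ 7/30 = 15/7 weeks.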